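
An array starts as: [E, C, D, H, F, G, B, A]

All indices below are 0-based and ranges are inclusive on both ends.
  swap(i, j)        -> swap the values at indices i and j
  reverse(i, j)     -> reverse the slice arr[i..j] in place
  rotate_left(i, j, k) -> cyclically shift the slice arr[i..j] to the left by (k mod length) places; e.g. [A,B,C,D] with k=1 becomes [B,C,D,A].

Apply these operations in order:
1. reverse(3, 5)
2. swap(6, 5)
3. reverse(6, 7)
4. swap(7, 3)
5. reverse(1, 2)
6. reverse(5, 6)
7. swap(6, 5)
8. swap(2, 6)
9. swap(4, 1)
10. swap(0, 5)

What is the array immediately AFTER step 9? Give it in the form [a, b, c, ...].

After 1 (reverse(3, 5)): [E, C, D, G, F, H, B, A]
After 2 (swap(6, 5)): [E, C, D, G, F, B, H, A]
After 3 (reverse(6, 7)): [E, C, D, G, F, B, A, H]
After 4 (swap(7, 3)): [E, C, D, H, F, B, A, G]
After 5 (reverse(1, 2)): [E, D, C, H, F, B, A, G]
After 6 (reverse(5, 6)): [E, D, C, H, F, A, B, G]
After 7 (swap(6, 5)): [E, D, C, H, F, B, A, G]
After 8 (swap(2, 6)): [E, D, A, H, F, B, C, G]
After 9 (swap(4, 1)): [E, F, A, H, D, B, C, G]

Answer: [E, F, A, H, D, B, C, G]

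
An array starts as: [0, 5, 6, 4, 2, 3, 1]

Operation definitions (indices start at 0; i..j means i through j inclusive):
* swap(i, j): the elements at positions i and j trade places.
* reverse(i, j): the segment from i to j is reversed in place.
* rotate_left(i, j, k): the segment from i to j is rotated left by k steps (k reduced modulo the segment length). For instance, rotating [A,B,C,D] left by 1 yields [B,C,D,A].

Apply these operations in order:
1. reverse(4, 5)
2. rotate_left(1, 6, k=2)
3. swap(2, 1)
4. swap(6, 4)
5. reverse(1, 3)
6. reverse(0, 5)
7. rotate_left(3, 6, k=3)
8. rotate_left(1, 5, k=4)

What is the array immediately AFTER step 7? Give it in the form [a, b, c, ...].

After 1 (reverse(4, 5)): [0, 5, 6, 4, 3, 2, 1]
After 2 (rotate_left(1, 6, k=2)): [0, 4, 3, 2, 1, 5, 6]
After 3 (swap(2, 1)): [0, 3, 4, 2, 1, 5, 6]
After 4 (swap(6, 4)): [0, 3, 4, 2, 6, 5, 1]
After 5 (reverse(1, 3)): [0, 2, 4, 3, 6, 5, 1]
After 6 (reverse(0, 5)): [5, 6, 3, 4, 2, 0, 1]
After 7 (rotate_left(3, 6, k=3)): [5, 6, 3, 1, 4, 2, 0]

Answer: [5, 6, 3, 1, 4, 2, 0]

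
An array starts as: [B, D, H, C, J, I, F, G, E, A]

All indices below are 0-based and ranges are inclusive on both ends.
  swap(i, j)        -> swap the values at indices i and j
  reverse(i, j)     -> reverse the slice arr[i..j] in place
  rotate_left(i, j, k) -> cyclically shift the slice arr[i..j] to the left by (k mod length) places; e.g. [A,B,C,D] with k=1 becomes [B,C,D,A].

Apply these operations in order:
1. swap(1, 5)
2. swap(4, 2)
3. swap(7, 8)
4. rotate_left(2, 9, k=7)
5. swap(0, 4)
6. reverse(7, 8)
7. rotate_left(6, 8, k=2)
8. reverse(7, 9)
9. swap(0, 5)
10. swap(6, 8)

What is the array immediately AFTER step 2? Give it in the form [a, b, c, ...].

After 1 (swap(1, 5)): [B, I, H, C, J, D, F, G, E, A]
After 2 (swap(4, 2)): [B, I, J, C, H, D, F, G, E, A]

Answer: [B, I, J, C, H, D, F, G, E, A]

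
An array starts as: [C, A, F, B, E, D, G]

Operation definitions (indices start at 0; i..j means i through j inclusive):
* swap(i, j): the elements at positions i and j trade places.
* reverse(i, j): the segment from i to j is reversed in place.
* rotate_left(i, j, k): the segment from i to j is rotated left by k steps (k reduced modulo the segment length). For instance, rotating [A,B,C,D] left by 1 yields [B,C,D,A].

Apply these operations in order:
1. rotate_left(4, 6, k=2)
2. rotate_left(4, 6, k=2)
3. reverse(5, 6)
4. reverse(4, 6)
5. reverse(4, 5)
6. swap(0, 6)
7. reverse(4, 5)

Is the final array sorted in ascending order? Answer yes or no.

Answer: no

Derivation:
After 1 (rotate_left(4, 6, k=2)): [C, A, F, B, G, E, D]
After 2 (rotate_left(4, 6, k=2)): [C, A, F, B, D, G, E]
After 3 (reverse(5, 6)): [C, A, F, B, D, E, G]
After 4 (reverse(4, 6)): [C, A, F, B, G, E, D]
After 5 (reverse(4, 5)): [C, A, F, B, E, G, D]
After 6 (swap(0, 6)): [D, A, F, B, E, G, C]
After 7 (reverse(4, 5)): [D, A, F, B, G, E, C]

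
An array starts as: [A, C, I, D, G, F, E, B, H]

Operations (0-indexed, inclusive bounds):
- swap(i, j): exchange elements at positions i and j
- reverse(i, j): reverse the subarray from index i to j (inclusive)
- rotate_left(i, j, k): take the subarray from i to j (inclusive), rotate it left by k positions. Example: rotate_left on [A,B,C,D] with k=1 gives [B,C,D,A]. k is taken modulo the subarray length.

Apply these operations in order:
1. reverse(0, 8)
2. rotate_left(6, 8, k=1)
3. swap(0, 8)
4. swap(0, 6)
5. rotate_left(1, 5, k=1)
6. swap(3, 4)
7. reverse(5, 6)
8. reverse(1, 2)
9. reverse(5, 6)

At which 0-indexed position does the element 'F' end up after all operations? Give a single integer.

After 1 (reverse(0, 8)): [H, B, E, F, G, D, I, C, A]
After 2 (rotate_left(6, 8, k=1)): [H, B, E, F, G, D, C, A, I]
After 3 (swap(0, 8)): [I, B, E, F, G, D, C, A, H]
After 4 (swap(0, 6)): [C, B, E, F, G, D, I, A, H]
After 5 (rotate_left(1, 5, k=1)): [C, E, F, G, D, B, I, A, H]
After 6 (swap(3, 4)): [C, E, F, D, G, B, I, A, H]
After 7 (reverse(5, 6)): [C, E, F, D, G, I, B, A, H]
After 8 (reverse(1, 2)): [C, F, E, D, G, I, B, A, H]
After 9 (reverse(5, 6)): [C, F, E, D, G, B, I, A, H]

Answer: 1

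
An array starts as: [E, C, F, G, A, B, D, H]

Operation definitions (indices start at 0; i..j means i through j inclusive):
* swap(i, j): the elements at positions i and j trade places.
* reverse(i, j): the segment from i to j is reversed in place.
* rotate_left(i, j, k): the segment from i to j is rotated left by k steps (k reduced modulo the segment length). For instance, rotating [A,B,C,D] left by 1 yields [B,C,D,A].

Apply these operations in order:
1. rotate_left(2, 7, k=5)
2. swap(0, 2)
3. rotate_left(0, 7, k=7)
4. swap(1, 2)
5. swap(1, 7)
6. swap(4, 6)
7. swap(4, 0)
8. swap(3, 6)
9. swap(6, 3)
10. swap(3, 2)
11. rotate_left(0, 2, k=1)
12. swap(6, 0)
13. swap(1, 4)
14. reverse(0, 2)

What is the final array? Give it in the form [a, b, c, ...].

Answer: [A, D, F, H, E, G, B, C]

Derivation:
After 1 (rotate_left(2, 7, k=5)): [E, C, H, F, G, A, B, D]
After 2 (swap(0, 2)): [H, C, E, F, G, A, B, D]
After 3 (rotate_left(0, 7, k=7)): [D, H, C, E, F, G, A, B]
After 4 (swap(1, 2)): [D, C, H, E, F, G, A, B]
After 5 (swap(1, 7)): [D, B, H, E, F, G, A, C]
After 6 (swap(4, 6)): [D, B, H, E, A, G, F, C]
After 7 (swap(4, 0)): [A, B, H, E, D, G, F, C]
After 8 (swap(3, 6)): [A, B, H, F, D, G, E, C]
After 9 (swap(6, 3)): [A, B, H, E, D, G, F, C]
After 10 (swap(3, 2)): [A, B, E, H, D, G, F, C]
After 11 (rotate_left(0, 2, k=1)): [B, E, A, H, D, G, F, C]
After 12 (swap(6, 0)): [F, E, A, H, D, G, B, C]
After 13 (swap(1, 4)): [F, D, A, H, E, G, B, C]
After 14 (reverse(0, 2)): [A, D, F, H, E, G, B, C]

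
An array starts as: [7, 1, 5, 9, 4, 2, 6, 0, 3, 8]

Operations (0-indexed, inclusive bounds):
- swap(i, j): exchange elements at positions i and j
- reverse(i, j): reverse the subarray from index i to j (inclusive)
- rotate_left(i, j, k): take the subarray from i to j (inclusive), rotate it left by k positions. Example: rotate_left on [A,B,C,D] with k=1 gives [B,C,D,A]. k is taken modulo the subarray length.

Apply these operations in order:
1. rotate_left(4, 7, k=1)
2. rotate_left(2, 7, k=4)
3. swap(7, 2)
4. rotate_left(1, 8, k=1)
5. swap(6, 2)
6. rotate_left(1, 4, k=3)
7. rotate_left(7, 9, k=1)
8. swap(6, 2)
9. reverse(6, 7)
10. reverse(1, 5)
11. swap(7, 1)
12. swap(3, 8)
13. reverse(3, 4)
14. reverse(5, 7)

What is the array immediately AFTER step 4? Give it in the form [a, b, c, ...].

After 1 (rotate_left(4, 7, k=1)): [7, 1, 5, 9, 2, 6, 0, 4, 3, 8]
After 2 (rotate_left(2, 7, k=4)): [7, 1, 0, 4, 5, 9, 2, 6, 3, 8]
After 3 (swap(7, 2)): [7, 1, 6, 4, 5, 9, 2, 0, 3, 8]
After 4 (rotate_left(1, 8, k=1)): [7, 6, 4, 5, 9, 2, 0, 3, 1, 8]

Answer: [7, 6, 4, 5, 9, 2, 0, 3, 1, 8]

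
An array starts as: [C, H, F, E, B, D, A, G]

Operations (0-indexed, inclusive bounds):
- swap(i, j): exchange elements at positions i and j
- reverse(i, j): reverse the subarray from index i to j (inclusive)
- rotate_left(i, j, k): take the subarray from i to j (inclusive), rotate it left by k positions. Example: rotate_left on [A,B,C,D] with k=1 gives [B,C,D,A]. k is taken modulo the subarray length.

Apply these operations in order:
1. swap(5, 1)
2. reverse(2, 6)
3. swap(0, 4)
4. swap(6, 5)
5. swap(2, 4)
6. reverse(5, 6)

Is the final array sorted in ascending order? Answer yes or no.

After 1 (swap(5, 1)): [C, D, F, E, B, H, A, G]
After 2 (reverse(2, 6)): [C, D, A, H, B, E, F, G]
After 3 (swap(0, 4)): [B, D, A, H, C, E, F, G]
After 4 (swap(6, 5)): [B, D, A, H, C, F, E, G]
After 5 (swap(2, 4)): [B, D, C, H, A, F, E, G]
After 6 (reverse(5, 6)): [B, D, C, H, A, E, F, G]

Answer: no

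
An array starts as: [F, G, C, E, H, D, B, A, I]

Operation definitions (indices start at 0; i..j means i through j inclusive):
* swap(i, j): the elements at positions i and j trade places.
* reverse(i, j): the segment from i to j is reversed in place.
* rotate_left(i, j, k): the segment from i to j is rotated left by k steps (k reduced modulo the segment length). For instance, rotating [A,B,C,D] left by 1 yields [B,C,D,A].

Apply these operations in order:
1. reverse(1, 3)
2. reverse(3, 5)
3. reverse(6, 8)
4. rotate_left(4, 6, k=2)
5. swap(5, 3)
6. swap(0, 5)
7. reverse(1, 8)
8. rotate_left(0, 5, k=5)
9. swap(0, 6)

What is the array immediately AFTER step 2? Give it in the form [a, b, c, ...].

Answer: [F, E, C, D, H, G, B, A, I]

Derivation:
After 1 (reverse(1, 3)): [F, E, C, G, H, D, B, A, I]
After 2 (reverse(3, 5)): [F, E, C, D, H, G, B, A, I]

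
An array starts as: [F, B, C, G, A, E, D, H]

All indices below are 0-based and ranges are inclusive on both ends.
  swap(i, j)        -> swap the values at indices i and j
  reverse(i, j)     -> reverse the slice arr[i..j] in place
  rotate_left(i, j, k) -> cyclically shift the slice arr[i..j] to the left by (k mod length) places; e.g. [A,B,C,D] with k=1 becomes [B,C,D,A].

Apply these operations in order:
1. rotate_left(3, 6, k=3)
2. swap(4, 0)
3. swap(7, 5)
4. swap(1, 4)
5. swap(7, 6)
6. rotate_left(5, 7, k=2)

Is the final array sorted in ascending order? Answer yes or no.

After 1 (rotate_left(3, 6, k=3)): [F, B, C, D, G, A, E, H]
After 2 (swap(4, 0)): [G, B, C, D, F, A, E, H]
After 3 (swap(7, 5)): [G, B, C, D, F, H, E, A]
After 4 (swap(1, 4)): [G, F, C, D, B, H, E, A]
After 5 (swap(7, 6)): [G, F, C, D, B, H, A, E]
After 6 (rotate_left(5, 7, k=2)): [G, F, C, D, B, E, H, A]

Answer: no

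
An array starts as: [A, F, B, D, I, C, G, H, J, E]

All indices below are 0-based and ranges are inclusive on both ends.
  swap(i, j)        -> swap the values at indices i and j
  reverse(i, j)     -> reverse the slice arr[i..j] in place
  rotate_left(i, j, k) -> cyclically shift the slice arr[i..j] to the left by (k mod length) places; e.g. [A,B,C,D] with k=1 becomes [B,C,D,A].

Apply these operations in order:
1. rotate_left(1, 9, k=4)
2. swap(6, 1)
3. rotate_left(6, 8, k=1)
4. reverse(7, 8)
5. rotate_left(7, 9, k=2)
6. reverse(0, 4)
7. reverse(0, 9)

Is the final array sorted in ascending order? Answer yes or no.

Answer: no

Derivation:
After 1 (rotate_left(1, 9, k=4)): [A, C, G, H, J, E, F, B, D, I]
After 2 (swap(6, 1)): [A, F, G, H, J, E, C, B, D, I]
After 3 (rotate_left(6, 8, k=1)): [A, F, G, H, J, E, B, D, C, I]
After 4 (reverse(7, 8)): [A, F, G, H, J, E, B, C, D, I]
After 5 (rotate_left(7, 9, k=2)): [A, F, G, H, J, E, B, I, C, D]
After 6 (reverse(0, 4)): [J, H, G, F, A, E, B, I, C, D]
After 7 (reverse(0, 9)): [D, C, I, B, E, A, F, G, H, J]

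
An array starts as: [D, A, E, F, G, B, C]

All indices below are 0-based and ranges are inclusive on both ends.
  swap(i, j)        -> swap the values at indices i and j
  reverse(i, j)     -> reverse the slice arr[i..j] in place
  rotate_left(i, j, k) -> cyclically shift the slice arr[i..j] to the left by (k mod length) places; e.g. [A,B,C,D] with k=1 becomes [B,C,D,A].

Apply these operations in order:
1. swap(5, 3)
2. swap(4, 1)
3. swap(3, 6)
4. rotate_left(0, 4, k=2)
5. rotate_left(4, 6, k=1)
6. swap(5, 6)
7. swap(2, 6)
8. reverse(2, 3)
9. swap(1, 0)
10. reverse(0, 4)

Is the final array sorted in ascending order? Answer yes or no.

Answer: no

Derivation:
After 1 (swap(5, 3)): [D, A, E, B, G, F, C]
After 2 (swap(4, 1)): [D, G, E, B, A, F, C]
After 3 (swap(3, 6)): [D, G, E, C, A, F, B]
After 4 (rotate_left(0, 4, k=2)): [E, C, A, D, G, F, B]
After 5 (rotate_left(4, 6, k=1)): [E, C, A, D, F, B, G]
After 6 (swap(5, 6)): [E, C, A, D, F, G, B]
After 7 (swap(2, 6)): [E, C, B, D, F, G, A]
After 8 (reverse(2, 3)): [E, C, D, B, F, G, A]
After 9 (swap(1, 0)): [C, E, D, B, F, G, A]
After 10 (reverse(0, 4)): [F, B, D, E, C, G, A]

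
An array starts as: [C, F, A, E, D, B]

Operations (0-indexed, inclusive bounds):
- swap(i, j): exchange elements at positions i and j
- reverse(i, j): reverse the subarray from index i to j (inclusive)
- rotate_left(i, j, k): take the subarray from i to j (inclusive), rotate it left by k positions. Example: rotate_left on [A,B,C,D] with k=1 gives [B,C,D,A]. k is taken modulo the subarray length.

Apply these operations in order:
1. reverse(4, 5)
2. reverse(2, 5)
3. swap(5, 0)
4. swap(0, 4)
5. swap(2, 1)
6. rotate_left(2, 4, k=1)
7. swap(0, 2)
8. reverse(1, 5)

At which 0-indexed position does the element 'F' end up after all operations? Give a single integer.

After 1 (reverse(4, 5)): [C, F, A, E, B, D]
After 2 (reverse(2, 5)): [C, F, D, B, E, A]
After 3 (swap(5, 0)): [A, F, D, B, E, C]
After 4 (swap(0, 4)): [E, F, D, B, A, C]
After 5 (swap(2, 1)): [E, D, F, B, A, C]
After 6 (rotate_left(2, 4, k=1)): [E, D, B, A, F, C]
After 7 (swap(0, 2)): [B, D, E, A, F, C]
After 8 (reverse(1, 5)): [B, C, F, A, E, D]

Answer: 2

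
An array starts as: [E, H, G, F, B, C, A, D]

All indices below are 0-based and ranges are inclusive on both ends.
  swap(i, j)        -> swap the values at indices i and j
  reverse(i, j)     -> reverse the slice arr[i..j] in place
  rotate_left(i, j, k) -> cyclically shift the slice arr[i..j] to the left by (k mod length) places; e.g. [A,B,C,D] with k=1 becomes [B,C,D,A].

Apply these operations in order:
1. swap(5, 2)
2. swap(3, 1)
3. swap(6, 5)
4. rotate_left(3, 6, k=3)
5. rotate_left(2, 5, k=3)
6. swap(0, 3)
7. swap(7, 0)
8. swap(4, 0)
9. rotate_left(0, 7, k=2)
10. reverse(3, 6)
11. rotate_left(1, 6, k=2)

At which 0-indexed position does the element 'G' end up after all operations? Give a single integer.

After 1 (swap(5, 2)): [E, H, C, F, B, G, A, D]
After 2 (swap(3, 1)): [E, F, C, H, B, G, A, D]
After 3 (swap(6, 5)): [E, F, C, H, B, A, G, D]
After 4 (rotate_left(3, 6, k=3)): [E, F, C, G, H, B, A, D]
After 5 (rotate_left(2, 5, k=3)): [E, F, B, C, G, H, A, D]
After 6 (swap(0, 3)): [C, F, B, E, G, H, A, D]
After 7 (swap(7, 0)): [D, F, B, E, G, H, A, C]
After 8 (swap(4, 0)): [G, F, B, E, D, H, A, C]
After 9 (rotate_left(0, 7, k=2)): [B, E, D, H, A, C, G, F]
After 10 (reverse(3, 6)): [B, E, D, G, C, A, H, F]
After 11 (rotate_left(1, 6, k=2)): [B, G, C, A, H, E, D, F]

Answer: 1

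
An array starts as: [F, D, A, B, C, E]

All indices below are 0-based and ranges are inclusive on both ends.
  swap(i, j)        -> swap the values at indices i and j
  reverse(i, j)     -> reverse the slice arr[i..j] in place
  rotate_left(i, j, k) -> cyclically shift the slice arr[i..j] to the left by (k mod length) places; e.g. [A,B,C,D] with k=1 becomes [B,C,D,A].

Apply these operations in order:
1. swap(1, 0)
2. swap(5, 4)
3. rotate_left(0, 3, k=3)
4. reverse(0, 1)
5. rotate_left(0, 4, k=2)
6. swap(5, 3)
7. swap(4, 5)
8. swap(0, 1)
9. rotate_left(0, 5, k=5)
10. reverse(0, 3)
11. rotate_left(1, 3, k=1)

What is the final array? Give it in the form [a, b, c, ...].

Answer: [E, A, B, F, C, D]

Derivation:
After 1 (swap(1, 0)): [D, F, A, B, C, E]
After 2 (swap(5, 4)): [D, F, A, B, E, C]
After 3 (rotate_left(0, 3, k=3)): [B, D, F, A, E, C]
After 4 (reverse(0, 1)): [D, B, F, A, E, C]
After 5 (rotate_left(0, 4, k=2)): [F, A, E, D, B, C]
After 6 (swap(5, 3)): [F, A, E, C, B, D]
After 7 (swap(4, 5)): [F, A, E, C, D, B]
After 8 (swap(0, 1)): [A, F, E, C, D, B]
After 9 (rotate_left(0, 5, k=5)): [B, A, F, E, C, D]
After 10 (reverse(0, 3)): [E, F, A, B, C, D]
After 11 (rotate_left(1, 3, k=1)): [E, A, B, F, C, D]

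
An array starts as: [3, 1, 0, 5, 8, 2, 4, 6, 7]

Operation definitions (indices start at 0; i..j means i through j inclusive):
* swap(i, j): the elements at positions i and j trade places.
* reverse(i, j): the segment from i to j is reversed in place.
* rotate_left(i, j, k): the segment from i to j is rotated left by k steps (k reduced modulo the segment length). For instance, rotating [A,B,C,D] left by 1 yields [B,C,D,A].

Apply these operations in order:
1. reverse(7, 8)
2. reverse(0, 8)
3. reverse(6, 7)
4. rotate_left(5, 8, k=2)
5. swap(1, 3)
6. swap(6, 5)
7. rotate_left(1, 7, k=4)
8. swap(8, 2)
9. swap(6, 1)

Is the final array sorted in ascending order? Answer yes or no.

Answer: no

Derivation:
After 1 (reverse(7, 8)): [3, 1, 0, 5, 8, 2, 4, 7, 6]
After 2 (reverse(0, 8)): [6, 7, 4, 2, 8, 5, 0, 1, 3]
After 3 (reverse(6, 7)): [6, 7, 4, 2, 8, 5, 1, 0, 3]
After 4 (rotate_left(5, 8, k=2)): [6, 7, 4, 2, 8, 0, 3, 5, 1]
After 5 (swap(1, 3)): [6, 2, 4, 7, 8, 0, 3, 5, 1]
After 6 (swap(6, 5)): [6, 2, 4, 7, 8, 3, 0, 5, 1]
After 7 (rotate_left(1, 7, k=4)): [6, 3, 0, 5, 2, 4, 7, 8, 1]
After 8 (swap(8, 2)): [6, 3, 1, 5, 2, 4, 7, 8, 0]
After 9 (swap(6, 1)): [6, 7, 1, 5, 2, 4, 3, 8, 0]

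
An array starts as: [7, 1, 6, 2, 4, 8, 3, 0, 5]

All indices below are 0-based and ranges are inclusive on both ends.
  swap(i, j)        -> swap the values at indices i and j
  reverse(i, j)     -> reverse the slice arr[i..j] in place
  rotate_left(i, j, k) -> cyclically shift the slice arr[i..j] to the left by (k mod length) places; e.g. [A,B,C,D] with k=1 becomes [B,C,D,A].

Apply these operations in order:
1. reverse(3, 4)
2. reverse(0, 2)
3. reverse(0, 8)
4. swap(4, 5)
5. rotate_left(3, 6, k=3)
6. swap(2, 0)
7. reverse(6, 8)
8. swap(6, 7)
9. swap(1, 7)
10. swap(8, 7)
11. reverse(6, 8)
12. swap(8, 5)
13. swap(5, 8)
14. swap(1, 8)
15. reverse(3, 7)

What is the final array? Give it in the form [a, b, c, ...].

Answer: [3, 1, 5, 2, 0, 4, 8, 7, 6]

Derivation:
After 1 (reverse(3, 4)): [7, 1, 6, 4, 2, 8, 3, 0, 5]
After 2 (reverse(0, 2)): [6, 1, 7, 4, 2, 8, 3, 0, 5]
After 3 (reverse(0, 8)): [5, 0, 3, 8, 2, 4, 7, 1, 6]
After 4 (swap(4, 5)): [5, 0, 3, 8, 4, 2, 7, 1, 6]
After 5 (rotate_left(3, 6, k=3)): [5, 0, 3, 7, 8, 4, 2, 1, 6]
After 6 (swap(2, 0)): [3, 0, 5, 7, 8, 4, 2, 1, 6]
After 7 (reverse(6, 8)): [3, 0, 5, 7, 8, 4, 6, 1, 2]
After 8 (swap(6, 7)): [3, 0, 5, 7, 8, 4, 1, 6, 2]
After 9 (swap(1, 7)): [3, 6, 5, 7, 8, 4, 1, 0, 2]
After 10 (swap(8, 7)): [3, 6, 5, 7, 8, 4, 1, 2, 0]
After 11 (reverse(6, 8)): [3, 6, 5, 7, 8, 4, 0, 2, 1]
After 12 (swap(8, 5)): [3, 6, 5, 7, 8, 1, 0, 2, 4]
After 13 (swap(5, 8)): [3, 6, 5, 7, 8, 4, 0, 2, 1]
After 14 (swap(1, 8)): [3, 1, 5, 7, 8, 4, 0, 2, 6]
After 15 (reverse(3, 7)): [3, 1, 5, 2, 0, 4, 8, 7, 6]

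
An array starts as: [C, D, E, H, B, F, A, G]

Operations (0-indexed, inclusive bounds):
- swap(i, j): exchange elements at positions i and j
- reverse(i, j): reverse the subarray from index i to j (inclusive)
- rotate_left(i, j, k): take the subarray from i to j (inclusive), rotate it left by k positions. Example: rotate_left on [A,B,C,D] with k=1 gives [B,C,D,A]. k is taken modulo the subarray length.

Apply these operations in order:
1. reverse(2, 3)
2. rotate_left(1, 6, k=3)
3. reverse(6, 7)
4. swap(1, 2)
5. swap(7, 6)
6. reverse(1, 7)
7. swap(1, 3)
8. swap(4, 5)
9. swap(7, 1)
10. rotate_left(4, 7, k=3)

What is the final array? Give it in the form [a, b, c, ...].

After 1 (reverse(2, 3)): [C, D, H, E, B, F, A, G]
After 2 (rotate_left(1, 6, k=3)): [C, B, F, A, D, H, E, G]
After 3 (reverse(6, 7)): [C, B, F, A, D, H, G, E]
After 4 (swap(1, 2)): [C, F, B, A, D, H, G, E]
After 5 (swap(7, 6)): [C, F, B, A, D, H, E, G]
After 6 (reverse(1, 7)): [C, G, E, H, D, A, B, F]
After 7 (swap(1, 3)): [C, H, E, G, D, A, B, F]
After 8 (swap(4, 5)): [C, H, E, G, A, D, B, F]
After 9 (swap(7, 1)): [C, F, E, G, A, D, B, H]
After 10 (rotate_left(4, 7, k=3)): [C, F, E, G, H, A, D, B]

Answer: [C, F, E, G, H, A, D, B]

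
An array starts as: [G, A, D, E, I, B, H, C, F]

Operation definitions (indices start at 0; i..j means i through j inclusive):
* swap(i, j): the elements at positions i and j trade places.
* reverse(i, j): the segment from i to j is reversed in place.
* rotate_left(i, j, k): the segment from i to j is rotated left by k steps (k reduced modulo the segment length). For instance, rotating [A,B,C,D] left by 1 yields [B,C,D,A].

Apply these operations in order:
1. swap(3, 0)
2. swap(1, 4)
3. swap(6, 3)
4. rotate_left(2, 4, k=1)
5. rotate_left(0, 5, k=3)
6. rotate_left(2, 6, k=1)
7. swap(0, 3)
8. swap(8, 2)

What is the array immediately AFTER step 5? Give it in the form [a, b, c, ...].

After 1 (swap(3, 0)): [E, A, D, G, I, B, H, C, F]
After 2 (swap(1, 4)): [E, I, D, G, A, B, H, C, F]
After 3 (swap(6, 3)): [E, I, D, H, A, B, G, C, F]
After 4 (rotate_left(2, 4, k=1)): [E, I, H, A, D, B, G, C, F]
After 5 (rotate_left(0, 5, k=3)): [A, D, B, E, I, H, G, C, F]

Answer: [A, D, B, E, I, H, G, C, F]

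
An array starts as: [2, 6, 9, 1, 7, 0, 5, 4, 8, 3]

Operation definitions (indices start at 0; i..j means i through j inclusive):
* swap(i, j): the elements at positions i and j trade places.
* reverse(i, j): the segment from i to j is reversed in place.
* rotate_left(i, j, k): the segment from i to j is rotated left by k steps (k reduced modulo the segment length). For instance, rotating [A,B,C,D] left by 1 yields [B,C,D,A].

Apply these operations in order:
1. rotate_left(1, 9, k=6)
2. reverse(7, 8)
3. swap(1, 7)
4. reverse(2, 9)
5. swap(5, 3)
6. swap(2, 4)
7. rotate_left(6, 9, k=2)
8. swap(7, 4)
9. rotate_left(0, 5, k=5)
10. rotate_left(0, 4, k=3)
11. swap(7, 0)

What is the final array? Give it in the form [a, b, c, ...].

Answer: [5, 1, 7, 2, 0, 8, 3, 4, 9, 6]

Derivation:
After 1 (rotate_left(1, 9, k=6)): [2, 4, 8, 3, 6, 9, 1, 7, 0, 5]
After 2 (reverse(7, 8)): [2, 4, 8, 3, 6, 9, 1, 0, 7, 5]
After 3 (swap(1, 7)): [2, 0, 8, 3, 6, 9, 1, 4, 7, 5]
After 4 (reverse(2, 9)): [2, 0, 5, 7, 4, 1, 9, 6, 3, 8]
After 5 (swap(5, 3)): [2, 0, 5, 1, 4, 7, 9, 6, 3, 8]
After 6 (swap(2, 4)): [2, 0, 4, 1, 5, 7, 9, 6, 3, 8]
After 7 (rotate_left(6, 9, k=2)): [2, 0, 4, 1, 5, 7, 3, 8, 9, 6]
After 8 (swap(7, 4)): [2, 0, 4, 1, 8, 7, 3, 5, 9, 6]
After 9 (rotate_left(0, 5, k=5)): [7, 2, 0, 4, 1, 8, 3, 5, 9, 6]
After 10 (rotate_left(0, 4, k=3)): [4, 1, 7, 2, 0, 8, 3, 5, 9, 6]
After 11 (swap(7, 0)): [5, 1, 7, 2, 0, 8, 3, 4, 9, 6]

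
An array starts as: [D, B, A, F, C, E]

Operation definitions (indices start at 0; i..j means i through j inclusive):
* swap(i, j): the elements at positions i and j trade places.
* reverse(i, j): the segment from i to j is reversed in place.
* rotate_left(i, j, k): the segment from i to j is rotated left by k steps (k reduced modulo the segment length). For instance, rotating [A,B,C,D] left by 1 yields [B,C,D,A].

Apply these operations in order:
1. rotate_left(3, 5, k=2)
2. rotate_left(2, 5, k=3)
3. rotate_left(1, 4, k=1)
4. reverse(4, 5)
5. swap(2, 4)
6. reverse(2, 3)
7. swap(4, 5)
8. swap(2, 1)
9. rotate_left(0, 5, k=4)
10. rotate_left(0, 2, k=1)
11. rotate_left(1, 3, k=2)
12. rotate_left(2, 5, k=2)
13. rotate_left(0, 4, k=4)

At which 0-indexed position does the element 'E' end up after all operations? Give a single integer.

Answer: 2

Derivation:
After 1 (rotate_left(3, 5, k=2)): [D, B, A, E, F, C]
After 2 (rotate_left(2, 5, k=3)): [D, B, C, A, E, F]
After 3 (rotate_left(1, 4, k=1)): [D, C, A, E, B, F]
After 4 (reverse(4, 5)): [D, C, A, E, F, B]
After 5 (swap(2, 4)): [D, C, F, E, A, B]
After 6 (reverse(2, 3)): [D, C, E, F, A, B]
After 7 (swap(4, 5)): [D, C, E, F, B, A]
After 8 (swap(2, 1)): [D, E, C, F, B, A]
After 9 (rotate_left(0, 5, k=4)): [B, A, D, E, C, F]
After 10 (rotate_left(0, 2, k=1)): [A, D, B, E, C, F]
After 11 (rotate_left(1, 3, k=2)): [A, E, D, B, C, F]
After 12 (rotate_left(2, 5, k=2)): [A, E, C, F, D, B]
After 13 (rotate_left(0, 4, k=4)): [D, A, E, C, F, B]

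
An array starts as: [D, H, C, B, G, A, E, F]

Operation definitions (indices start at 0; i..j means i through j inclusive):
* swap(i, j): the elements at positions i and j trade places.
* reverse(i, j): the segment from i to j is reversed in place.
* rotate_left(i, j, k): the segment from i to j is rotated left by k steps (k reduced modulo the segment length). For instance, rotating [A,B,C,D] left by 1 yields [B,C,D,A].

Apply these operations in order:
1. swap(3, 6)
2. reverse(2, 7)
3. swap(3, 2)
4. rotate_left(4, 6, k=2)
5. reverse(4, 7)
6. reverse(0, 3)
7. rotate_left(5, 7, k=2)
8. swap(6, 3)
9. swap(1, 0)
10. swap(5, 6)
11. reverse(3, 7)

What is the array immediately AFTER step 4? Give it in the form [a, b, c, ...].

After 1 (swap(3, 6)): [D, H, C, E, G, A, B, F]
After 2 (reverse(2, 7)): [D, H, F, B, A, G, E, C]
After 3 (swap(3, 2)): [D, H, B, F, A, G, E, C]
After 4 (rotate_left(4, 6, k=2)): [D, H, B, F, E, A, G, C]

Answer: [D, H, B, F, E, A, G, C]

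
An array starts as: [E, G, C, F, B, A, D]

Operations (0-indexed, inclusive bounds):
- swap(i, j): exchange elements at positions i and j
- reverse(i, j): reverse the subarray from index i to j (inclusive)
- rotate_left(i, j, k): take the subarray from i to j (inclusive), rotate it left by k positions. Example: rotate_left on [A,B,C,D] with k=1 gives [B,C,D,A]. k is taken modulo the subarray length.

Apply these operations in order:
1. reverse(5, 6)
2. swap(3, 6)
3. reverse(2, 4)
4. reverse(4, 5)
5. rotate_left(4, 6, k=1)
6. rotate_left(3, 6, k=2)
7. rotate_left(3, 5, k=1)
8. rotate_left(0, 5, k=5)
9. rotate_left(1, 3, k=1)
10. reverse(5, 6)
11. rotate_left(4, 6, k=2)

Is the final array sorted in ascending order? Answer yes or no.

Answer: no

Derivation:
After 1 (reverse(5, 6)): [E, G, C, F, B, D, A]
After 2 (swap(3, 6)): [E, G, C, A, B, D, F]
After 3 (reverse(2, 4)): [E, G, B, A, C, D, F]
After 4 (reverse(4, 5)): [E, G, B, A, D, C, F]
After 5 (rotate_left(4, 6, k=1)): [E, G, B, A, C, F, D]
After 6 (rotate_left(3, 6, k=2)): [E, G, B, F, D, A, C]
After 7 (rotate_left(3, 5, k=1)): [E, G, B, D, A, F, C]
After 8 (rotate_left(0, 5, k=5)): [F, E, G, B, D, A, C]
After 9 (rotate_left(1, 3, k=1)): [F, G, B, E, D, A, C]
After 10 (reverse(5, 6)): [F, G, B, E, D, C, A]
After 11 (rotate_left(4, 6, k=2)): [F, G, B, E, A, D, C]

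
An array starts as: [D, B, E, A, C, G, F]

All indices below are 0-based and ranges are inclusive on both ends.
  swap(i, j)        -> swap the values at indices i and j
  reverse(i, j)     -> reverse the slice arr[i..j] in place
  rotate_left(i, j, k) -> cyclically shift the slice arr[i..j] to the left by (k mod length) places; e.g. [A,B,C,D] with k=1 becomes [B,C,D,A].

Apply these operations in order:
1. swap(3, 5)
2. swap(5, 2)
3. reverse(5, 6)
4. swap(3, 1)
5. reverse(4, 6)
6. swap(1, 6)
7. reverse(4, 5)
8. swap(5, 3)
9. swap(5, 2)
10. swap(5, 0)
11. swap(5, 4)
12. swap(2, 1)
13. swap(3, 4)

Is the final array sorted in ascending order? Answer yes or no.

Answer: yes

Derivation:
After 1 (swap(3, 5)): [D, B, E, G, C, A, F]
After 2 (swap(5, 2)): [D, B, A, G, C, E, F]
After 3 (reverse(5, 6)): [D, B, A, G, C, F, E]
After 4 (swap(3, 1)): [D, G, A, B, C, F, E]
After 5 (reverse(4, 6)): [D, G, A, B, E, F, C]
After 6 (swap(1, 6)): [D, C, A, B, E, F, G]
After 7 (reverse(4, 5)): [D, C, A, B, F, E, G]
After 8 (swap(5, 3)): [D, C, A, E, F, B, G]
After 9 (swap(5, 2)): [D, C, B, E, F, A, G]
After 10 (swap(5, 0)): [A, C, B, E, F, D, G]
After 11 (swap(5, 4)): [A, C, B, E, D, F, G]
After 12 (swap(2, 1)): [A, B, C, E, D, F, G]
After 13 (swap(3, 4)): [A, B, C, D, E, F, G]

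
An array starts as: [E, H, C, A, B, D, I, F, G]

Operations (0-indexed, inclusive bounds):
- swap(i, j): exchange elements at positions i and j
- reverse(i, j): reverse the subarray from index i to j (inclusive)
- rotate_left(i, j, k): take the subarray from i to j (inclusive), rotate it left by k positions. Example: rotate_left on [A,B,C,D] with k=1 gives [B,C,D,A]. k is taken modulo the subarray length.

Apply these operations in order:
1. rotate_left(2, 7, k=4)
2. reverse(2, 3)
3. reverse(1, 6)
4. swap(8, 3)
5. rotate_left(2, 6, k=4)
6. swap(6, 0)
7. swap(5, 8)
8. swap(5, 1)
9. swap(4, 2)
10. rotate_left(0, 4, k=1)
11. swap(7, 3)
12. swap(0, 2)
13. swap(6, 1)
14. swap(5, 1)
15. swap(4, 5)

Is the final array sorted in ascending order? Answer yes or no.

After 1 (rotate_left(2, 7, k=4)): [E, H, I, F, C, A, B, D, G]
After 2 (reverse(2, 3)): [E, H, F, I, C, A, B, D, G]
After 3 (reverse(1, 6)): [E, B, A, C, I, F, H, D, G]
After 4 (swap(8, 3)): [E, B, A, G, I, F, H, D, C]
After 5 (rotate_left(2, 6, k=4)): [E, B, H, A, G, I, F, D, C]
After 6 (swap(6, 0)): [F, B, H, A, G, I, E, D, C]
After 7 (swap(5, 8)): [F, B, H, A, G, C, E, D, I]
After 8 (swap(5, 1)): [F, C, H, A, G, B, E, D, I]
After 9 (swap(4, 2)): [F, C, G, A, H, B, E, D, I]
After 10 (rotate_left(0, 4, k=1)): [C, G, A, H, F, B, E, D, I]
After 11 (swap(7, 3)): [C, G, A, D, F, B, E, H, I]
After 12 (swap(0, 2)): [A, G, C, D, F, B, E, H, I]
After 13 (swap(6, 1)): [A, E, C, D, F, B, G, H, I]
After 14 (swap(5, 1)): [A, B, C, D, F, E, G, H, I]
After 15 (swap(4, 5)): [A, B, C, D, E, F, G, H, I]

Answer: yes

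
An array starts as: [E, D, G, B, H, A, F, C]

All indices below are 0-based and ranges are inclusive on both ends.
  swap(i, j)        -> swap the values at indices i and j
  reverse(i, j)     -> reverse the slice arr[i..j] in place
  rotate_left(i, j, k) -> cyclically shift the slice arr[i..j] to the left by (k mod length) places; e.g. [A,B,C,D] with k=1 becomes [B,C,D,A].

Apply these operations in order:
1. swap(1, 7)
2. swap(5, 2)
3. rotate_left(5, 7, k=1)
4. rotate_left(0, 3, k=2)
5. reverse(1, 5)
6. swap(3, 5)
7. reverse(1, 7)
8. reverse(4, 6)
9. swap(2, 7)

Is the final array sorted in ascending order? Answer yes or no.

After 1 (swap(1, 7)): [E, C, G, B, H, A, F, D]
After 2 (swap(5, 2)): [E, C, A, B, H, G, F, D]
After 3 (rotate_left(5, 7, k=1)): [E, C, A, B, H, F, D, G]
After 4 (rotate_left(0, 3, k=2)): [A, B, E, C, H, F, D, G]
After 5 (reverse(1, 5)): [A, F, H, C, E, B, D, G]
After 6 (swap(3, 5)): [A, F, H, B, E, C, D, G]
After 7 (reverse(1, 7)): [A, G, D, C, E, B, H, F]
After 8 (reverse(4, 6)): [A, G, D, C, H, B, E, F]
After 9 (swap(2, 7)): [A, G, F, C, H, B, E, D]

Answer: no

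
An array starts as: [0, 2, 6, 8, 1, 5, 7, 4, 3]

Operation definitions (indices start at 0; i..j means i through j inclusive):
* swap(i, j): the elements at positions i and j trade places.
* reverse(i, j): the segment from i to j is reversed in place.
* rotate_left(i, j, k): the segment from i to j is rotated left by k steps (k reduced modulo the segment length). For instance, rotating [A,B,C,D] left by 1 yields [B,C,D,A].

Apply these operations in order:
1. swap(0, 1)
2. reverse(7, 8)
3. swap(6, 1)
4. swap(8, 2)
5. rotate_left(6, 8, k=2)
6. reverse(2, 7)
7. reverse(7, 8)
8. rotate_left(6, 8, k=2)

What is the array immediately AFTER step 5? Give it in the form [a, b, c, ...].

After 1 (swap(0, 1)): [2, 0, 6, 8, 1, 5, 7, 4, 3]
After 2 (reverse(7, 8)): [2, 0, 6, 8, 1, 5, 7, 3, 4]
After 3 (swap(6, 1)): [2, 7, 6, 8, 1, 5, 0, 3, 4]
After 4 (swap(8, 2)): [2, 7, 4, 8, 1, 5, 0, 3, 6]
After 5 (rotate_left(6, 8, k=2)): [2, 7, 4, 8, 1, 5, 6, 0, 3]

Answer: [2, 7, 4, 8, 1, 5, 6, 0, 3]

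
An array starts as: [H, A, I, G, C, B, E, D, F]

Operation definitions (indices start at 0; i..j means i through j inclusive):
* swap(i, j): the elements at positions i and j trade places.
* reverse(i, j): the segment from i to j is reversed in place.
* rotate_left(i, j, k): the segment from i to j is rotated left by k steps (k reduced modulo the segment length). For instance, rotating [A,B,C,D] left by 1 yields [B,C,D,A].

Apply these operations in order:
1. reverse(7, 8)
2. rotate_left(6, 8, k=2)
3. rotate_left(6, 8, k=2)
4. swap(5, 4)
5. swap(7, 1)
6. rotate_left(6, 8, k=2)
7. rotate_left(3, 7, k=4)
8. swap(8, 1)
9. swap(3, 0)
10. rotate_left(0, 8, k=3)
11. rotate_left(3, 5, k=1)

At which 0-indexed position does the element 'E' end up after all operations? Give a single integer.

After 1 (reverse(7, 8)): [H, A, I, G, C, B, E, F, D]
After 2 (rotate_left(6, 8, k=2)): [H, A, I, G, C, B, D, E, F]
After 3 (rotate_left(6, 8, k=2)): [H, A, I, G, C, B, F, D, E]
After 4 (swap(5, 4)): [H, A, I, G, B, C, F, D, E]
After 5 (swap(7, 1)): [H, D, I, G, B, C, F, A, E]
After 6 (rotate_left(6, 8, k=2)): [H, D, I, G, B, C, E, F, A]
After 7 (rotate_left(3, 7, k=4)): [H, D, I, F, G, B, C, E, A]
After 8 (swap(8, 1)): [H, A, I, F, G, B, C, E, D]
After 9 (swap(3, 0)): [F, A, I, H, G, B, C, E, D]
After 10 (rotate_left(0, 8, k=3)): [H, G, B, C, E, D, F, A, I]
After 11 (rotate_left(3, 5, k=1)): [H, G, B, E, D, C, F, A, I]

Answer: 3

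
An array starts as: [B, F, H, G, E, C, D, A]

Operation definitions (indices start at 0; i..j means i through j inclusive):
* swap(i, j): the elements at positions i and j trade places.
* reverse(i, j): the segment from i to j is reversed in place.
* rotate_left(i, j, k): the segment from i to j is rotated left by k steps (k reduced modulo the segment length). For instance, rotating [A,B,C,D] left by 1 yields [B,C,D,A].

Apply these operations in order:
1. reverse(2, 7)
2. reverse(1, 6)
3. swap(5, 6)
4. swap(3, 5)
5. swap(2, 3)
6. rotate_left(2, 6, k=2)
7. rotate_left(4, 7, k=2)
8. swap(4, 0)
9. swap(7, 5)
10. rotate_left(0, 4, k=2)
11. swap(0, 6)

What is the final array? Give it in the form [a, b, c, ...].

After 1 (reverse(2, 7)): [B, F, A, D, C, E, G, H]
After 2 (reverse(1, 6)): [B, G, E, C, D, A, F, H]
After 3 (swap(5, 6)): [B, G, E, C, D, F, A, H]
After 4 (swap(3, 5)): [B, G, E, F, D, C, A, H]
After 5 (swap(2, 3)): [B, G, F, E, D, C, A, H]
After 6 (rotate_left(2, 6, k=2)): [B, G, D, C, A, F, E, H]
After 7 (rotate_left(4, 7, k=2)): [B, G, D, C, E, H, A, F]
After 8 (swap(4, 0)): [E, G, D, C, B, H, A, F]
After 9 (swap(7, 5)): [E, G, D, C, B, F, A, H]
After 10 (rotate_left(0, 4, k=2)): [D, C, B, E, G, F, A, H]
After 11 (swap(0, 6)): [A, C, B, E, G, F, D, H]

Answer: [A, C, B, E, G, F, D, H]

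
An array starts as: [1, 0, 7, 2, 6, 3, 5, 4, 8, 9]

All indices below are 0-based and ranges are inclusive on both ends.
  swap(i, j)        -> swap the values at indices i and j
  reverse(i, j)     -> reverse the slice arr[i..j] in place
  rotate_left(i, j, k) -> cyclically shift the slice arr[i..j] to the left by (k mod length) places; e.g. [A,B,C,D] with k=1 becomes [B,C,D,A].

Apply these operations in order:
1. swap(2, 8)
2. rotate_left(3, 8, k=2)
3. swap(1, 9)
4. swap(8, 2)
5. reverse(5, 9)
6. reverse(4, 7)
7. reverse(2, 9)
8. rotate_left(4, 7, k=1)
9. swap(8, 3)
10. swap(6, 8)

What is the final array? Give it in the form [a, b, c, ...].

After 1 (swap(2, 8)): [1, 0, 8, 2, 6, 3, 5, 4, 7, 9]
After 2 (rotate_left(3, 8, k=2)): [1, 0, 8, 3, 5, 4, 7, 2, 6, 9]
After 3 (swap(1, 9)): [1, 9, 8, 3, 5, 4, 7, 2, 6, 0]
After 4 (swap(8, 2)): [1, 9, 6, 3, 5, 4, 7, 2, 8, 0]
After 5 (reverse(5, 9)): [1, 9, 6, 3, 5, 0, 8, 2, 7, 4]
After 6 (reverse(4, 7)): [1, 9, 6, 3, 2, 8, 0, 5, 7, 4]
After 7 (reverse(2, 9)): [1, 9, 4, 7, 5, 0, 8, 2, 3, 6]
After 8 (rotate_left(4, 7, k=1)): [1, 9, 4, 7, 0, 8, 2, 5, 3, 6]
After 9 (swap(8, 3)): [1, 9, 4, 3, 0, 8, 2, 5, 7, 6]
After 10 (swap(6, 8)): [1, 9, 4, 3, 0, 8, 7, 5, 2, 6]

Answer: [1, 9, 4, 3, 0, 8, 7, 5, 2, 6]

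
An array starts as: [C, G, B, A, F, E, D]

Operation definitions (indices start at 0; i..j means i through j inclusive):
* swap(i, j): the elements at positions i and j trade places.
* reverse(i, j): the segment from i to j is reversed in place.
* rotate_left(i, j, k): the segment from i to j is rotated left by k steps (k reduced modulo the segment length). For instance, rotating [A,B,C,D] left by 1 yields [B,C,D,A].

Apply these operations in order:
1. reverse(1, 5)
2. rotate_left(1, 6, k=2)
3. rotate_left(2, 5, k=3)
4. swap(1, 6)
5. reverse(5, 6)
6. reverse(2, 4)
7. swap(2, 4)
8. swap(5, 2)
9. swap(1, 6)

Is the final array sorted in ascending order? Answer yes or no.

Answer: no

Derivation:
After 1 (reverse(1, 5)): [C, E, F, A, B, G, D]
After 2 (rotate_left(1, 6, k=2)): [C, A, B, G, D, E, F]
After 3 (rotate_left(2, 5, k=3)): [C, A, E, B, G, D, F]
After 4 (swap(1, 6)): [C, F, E, B, G, D, A]
After 5 (reverse(5, 6)): [C, F, E, B, G, A, D]
After 6 (reverse(2, 4)): [C, F, G, B, E, A, D]
After 7 (swap(2, 4)): [C, F, E, B, G, A, D]
After 8 (swap(5, 2)): [C, F, A, B, G, E, D]
After 9 (swap(1, 6)): [C, D, A, B, G, E, F]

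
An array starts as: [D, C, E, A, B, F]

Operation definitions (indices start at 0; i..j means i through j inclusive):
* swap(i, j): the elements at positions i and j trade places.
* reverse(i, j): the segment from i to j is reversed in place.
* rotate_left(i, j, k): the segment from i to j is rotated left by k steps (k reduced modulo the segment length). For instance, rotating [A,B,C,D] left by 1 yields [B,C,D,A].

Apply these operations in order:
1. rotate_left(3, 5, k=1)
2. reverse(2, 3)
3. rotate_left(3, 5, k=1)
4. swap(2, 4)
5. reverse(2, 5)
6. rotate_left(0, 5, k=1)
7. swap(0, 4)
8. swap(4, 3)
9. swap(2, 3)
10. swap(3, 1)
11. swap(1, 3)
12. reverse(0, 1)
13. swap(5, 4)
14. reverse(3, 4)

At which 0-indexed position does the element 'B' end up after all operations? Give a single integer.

After 1 (rotate_left(3, 5, k=1)): [D, C, E, B, F, A]
After 2 (reverse(2, 3)): [D, C, B, E, F, A]
After 3 (rotate_left(3, 5, k=1)): [D, C, B, F, A, E]
After 4 (swap(2, 4)): [D, C, A, F, B, E]
After 5 (reverse(2, 5)): [D, C, E, B, F, A]
After 6 (rotate_left(0, 5, k=1)): [C, E, B, F, A, D]
After 7 (swap(0, 4)): [A, E, B, F, C, D]
After 8 (swap(4, 3)): [A, E, B, C, F, D]
After 9 (swap(2, 3)): [A, E, C, B, F, D]
After 10 (swap(3, 1)): [A, B, C, E, F, D]
After 11 (swap(1, 3)): [A, E, C, B, F, D]
After 12 (reverse(0, 1)): [E, A, C, B, F, D]
After 13 (swap(5, 4)): [E, A, C, B, D, F]
After 14 (reverse(3, 4)): [E, A, C, D, B, F]

Answer: 4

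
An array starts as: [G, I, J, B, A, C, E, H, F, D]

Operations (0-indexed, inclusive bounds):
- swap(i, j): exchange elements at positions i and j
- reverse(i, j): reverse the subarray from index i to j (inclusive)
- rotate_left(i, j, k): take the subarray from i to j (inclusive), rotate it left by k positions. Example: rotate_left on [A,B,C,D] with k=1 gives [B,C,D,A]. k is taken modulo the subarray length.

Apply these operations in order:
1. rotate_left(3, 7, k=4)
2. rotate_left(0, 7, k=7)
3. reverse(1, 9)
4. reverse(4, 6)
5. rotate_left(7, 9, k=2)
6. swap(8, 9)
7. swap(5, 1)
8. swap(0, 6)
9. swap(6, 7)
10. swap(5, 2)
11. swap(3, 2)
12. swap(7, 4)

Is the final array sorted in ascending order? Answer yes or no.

Answer: yes

Derivation:
After 1 (rotate_left(3, 7, k=4)): [G, I, J, H, B, A, C, E, F, D]
After 2 (rotate_left(0, 7, k=7)): [E, G, I, J, H, B, A, C, F, D]
After 3 (reverse(1, 9)): [E, D, F, C, A, B, H, J, I, G]
After 4 (reverse(4, 6)): [E, D, F, C, H, B, A, J, I, G]
After 5 (rotate_left(7, 9, k=2)): [E, D, F, C, H, B, A, G, J, I]
After 6 (swap(8, 9)): [E, D, F, C, H, B, A, G, I, J]
After 7 (swap(5, 1)): [E, B, F, C, H, D, A, G, I, J]
After 8 (swap(0, 6)): [A, B, F, C, H, D, E, G, I, J]
After 9 (swap(6, 7)): [A, B, F, C, H, D, G, E, I, J]
After 10 (swap(5, 2)): [A, B, D, C, H, F, G, E, I, J]
After 11 (swap(3, 2)): [A, B, C, D, H, F, G, E, I, J]
After 12 (swap(7, 4)): [A, B, C, D, E, F, G, H, I, J]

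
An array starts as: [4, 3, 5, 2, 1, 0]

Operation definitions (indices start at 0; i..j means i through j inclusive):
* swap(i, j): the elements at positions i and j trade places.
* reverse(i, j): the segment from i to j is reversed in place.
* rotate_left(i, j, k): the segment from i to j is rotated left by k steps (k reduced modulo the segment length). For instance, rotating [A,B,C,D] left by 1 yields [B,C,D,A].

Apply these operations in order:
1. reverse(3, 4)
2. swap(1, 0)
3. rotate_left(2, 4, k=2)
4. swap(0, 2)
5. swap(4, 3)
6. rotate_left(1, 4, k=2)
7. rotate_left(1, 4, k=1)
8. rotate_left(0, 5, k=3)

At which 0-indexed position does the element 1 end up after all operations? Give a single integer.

After 1 (reverse(3, 4)): [4, 3, 5, 1, 2, 0]
After 2 (swap(1, 0)): [3, 4, 5, 1, 2, 0]
After 3 (rotate_left(2, 4, k=2)): [3, 4, 2, 5, 1, 0]
After 4 (swap(0, 2)): [2, 4, 3, 5, 1, 0]
After 5 (swap(4, 3)): [2, 4, 3, 1, 5, 0]
After 6 (rotate_left(1, 4, k=2)): [2, 1, 5, 4, 3, 0]
After 7 (rotate_left(1, 4, k=1)): [2, 5, 4, 3, 1, 0]
After 8 (rotate_left(0, 5, k=3)): [3, 1, 0, 2, 5, 4]

Answer: 1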